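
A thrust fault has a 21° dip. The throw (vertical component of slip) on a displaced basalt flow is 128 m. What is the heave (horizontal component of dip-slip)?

333 m

heave = throw / tan(dip) = 128 / tan(21°) = 333 m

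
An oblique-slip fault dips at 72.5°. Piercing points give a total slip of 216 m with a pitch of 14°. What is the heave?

dip-slip = net slip × sin(rake) = 216 m × sin(14°) = 52.26 m
heave = dip-slip × cos(dip) = 52.26 × cos(72.5°) = 15.7 m

15.7 m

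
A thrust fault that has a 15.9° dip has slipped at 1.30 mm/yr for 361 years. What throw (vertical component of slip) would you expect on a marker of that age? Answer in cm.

dip-slip = rate × time = 1.30 mm/yr × 361 years = 0.4693 m
throw = dip-slip × sin(dip) = 0.4693 × sin(15.9°) = 0.129 m = 12.9 cm

12.9 cm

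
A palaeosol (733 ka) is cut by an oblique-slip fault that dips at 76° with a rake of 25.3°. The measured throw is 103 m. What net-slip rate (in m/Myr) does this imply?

dip-slip = throw / sin(dip) = 103 / sin(76°) = 106.2 m
net slip = dip-slip / sin(rake) = 106.2 / sin(25.3°) = 248.4 m
rate = 248.4 m / 733 ka = 0.000339 m/yr = 339 m/Myr

339 m/Myr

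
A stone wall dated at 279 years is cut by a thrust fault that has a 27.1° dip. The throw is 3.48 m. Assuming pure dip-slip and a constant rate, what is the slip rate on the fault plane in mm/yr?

27.4 mm/yr

dip-slip = throw / sin(dip) = 3.48 m / sin(27.1°) = 7.639 m
rate = 7.639 m / 279 years = 0.0274 m/yr = 27.4 mm/yr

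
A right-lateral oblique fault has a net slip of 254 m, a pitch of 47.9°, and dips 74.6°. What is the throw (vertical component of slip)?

182 m

dip-slip = net slip × sin(rake) = 254 m × sin(47.9°) = 188.5 m
throw = dip-slip × sin(dip) = 188.5 × sin(74.6°) = 182 m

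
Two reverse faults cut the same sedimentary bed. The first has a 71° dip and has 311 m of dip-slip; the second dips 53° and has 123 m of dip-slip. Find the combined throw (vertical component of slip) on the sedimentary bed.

392 m

throw_A = 311 × sin(71°) = 294.1 m
throw_B = 123 × sin(53°) = 98.23 m
total = 294.1 + 98.23 = 392 m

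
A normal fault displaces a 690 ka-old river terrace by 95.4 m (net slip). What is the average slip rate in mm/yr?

0.138 mm/yr

rate = 95.4 m / 690 ka = 0.000138 m/yr = 0.138 mm/yr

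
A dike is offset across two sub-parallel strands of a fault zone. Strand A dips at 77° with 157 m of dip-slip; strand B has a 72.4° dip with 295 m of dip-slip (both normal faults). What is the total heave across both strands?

heave_A = 157 × cos(77°) = 35.32 m
heave_B = 295 × cos(72.4°) = 89.20 m
total = 35.32 + 89.20 = 125 m

125 m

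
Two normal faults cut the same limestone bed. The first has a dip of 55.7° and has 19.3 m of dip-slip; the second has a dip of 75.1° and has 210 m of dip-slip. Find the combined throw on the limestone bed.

219 m

throw_A = 19.3 × sin(55.7°) = 15.94 m
throw_B = 210 × sin(75.1°) = 202.9 m
total = 15.94 + 202.9 = 219 m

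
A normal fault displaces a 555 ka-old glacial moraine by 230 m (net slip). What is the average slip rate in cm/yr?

0.0414 cm/yr

rate = 230 m / 555 ka = 0.000414 m/yr = 0.0414 cm/yr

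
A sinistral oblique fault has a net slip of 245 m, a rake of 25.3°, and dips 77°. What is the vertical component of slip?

102 m

dip-slip = net slip × sin(rake) = 245 m × sin(25.3°) = 104.7 m
throw = dip-slip × sin(dip) = 104.7 × sin(77°) = 102 m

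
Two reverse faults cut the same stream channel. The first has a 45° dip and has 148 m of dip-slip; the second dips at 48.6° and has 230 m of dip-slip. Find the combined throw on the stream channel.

277 m

throw_A = 148 × sin(45°) = 104.7 m
throw_B = 230 × sin(48.6°) = 172.5 m
total = 104.7 + 172.5 = 277 m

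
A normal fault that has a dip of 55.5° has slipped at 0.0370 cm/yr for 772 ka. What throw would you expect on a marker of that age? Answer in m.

235 m

dip-slip = rate × time = 0.0370 cm/yr × 772 ka = 285.6 m
throw = dip-slip × sin(dip) = 285.6 × sin(55.5°) = 235 m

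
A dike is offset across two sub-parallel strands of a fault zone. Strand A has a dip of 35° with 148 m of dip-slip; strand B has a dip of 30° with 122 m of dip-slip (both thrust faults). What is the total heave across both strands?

227 m

heave_A = 148 × cos(35°) = 121.2 m
heave_B = 122 × cos(30°) = 105.7 m
total = 121.2 + 105.7 = 227 m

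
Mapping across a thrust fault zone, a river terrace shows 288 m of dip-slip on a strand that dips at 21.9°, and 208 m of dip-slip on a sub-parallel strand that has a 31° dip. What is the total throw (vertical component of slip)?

215 m

throw_A = 288 × sin(21.9°) = 107.4 m
throw_B = 208 × sin(31°) = 107.1 m
total = 107.4 + 107.1 = 215 m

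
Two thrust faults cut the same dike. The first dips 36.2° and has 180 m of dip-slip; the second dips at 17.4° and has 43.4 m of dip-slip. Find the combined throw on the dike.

119 m

throw_A = 180 × sin(36.2°) = 106.3 m
throw_B = 43.4 × sin(17.4°) = 12.98 m
total = 106.3 + 12.98 = 119 m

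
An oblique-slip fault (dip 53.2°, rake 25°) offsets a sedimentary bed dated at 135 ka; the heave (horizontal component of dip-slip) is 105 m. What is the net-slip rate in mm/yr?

3.07 mm/yr

dip-slip = heave / cos(dip) = 105 / cos(53.2°) = 175.3 m
net slip = dip-slip / sin(rake) = 175.3 / sin(25°) = 414.8 m
rate = 414.8 m / 135 ka = 0.00307 m/yr = 3.07 mm/yr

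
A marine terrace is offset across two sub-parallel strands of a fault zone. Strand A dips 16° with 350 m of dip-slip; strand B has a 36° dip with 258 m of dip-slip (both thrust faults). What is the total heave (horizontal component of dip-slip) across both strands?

heave_A = 350 × cos(16°) = 336.4 m
heave_B = 258 × cos(36°) = 208.7 m
total = 336.4 + 208.7 = 545 m

545 m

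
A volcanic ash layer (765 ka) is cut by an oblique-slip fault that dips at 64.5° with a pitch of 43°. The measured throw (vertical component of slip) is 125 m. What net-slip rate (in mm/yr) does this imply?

dip-slip = throw / sin(dip) = 125 / sin(64.5°) = 138.5 m
net slip = dip-slip / sin(rake) = 138.5 / sin(43°) = 203.1 m
rate = 203.1 m / 765 ka = 0.000265 m/yr = 0.265 mm/yr

0.265 mm/yr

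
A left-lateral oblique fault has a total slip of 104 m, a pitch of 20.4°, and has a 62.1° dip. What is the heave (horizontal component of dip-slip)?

dip-slip = net slip × sin(rake) = 104 m × sin(20.4°) = 36.25 m
heave = dip-slip × cos(dip) = 36.25 × cos(62.1°) = 17 m

17 m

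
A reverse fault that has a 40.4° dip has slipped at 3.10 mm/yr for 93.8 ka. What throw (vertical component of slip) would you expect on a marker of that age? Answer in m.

188 m

dip-slip = rate × time = 3.10 mm/yr × 93.8 ka = 290.8 m
throw = dip-slip × sin(dip) = 290.8 × sin(40.4°) = 188 m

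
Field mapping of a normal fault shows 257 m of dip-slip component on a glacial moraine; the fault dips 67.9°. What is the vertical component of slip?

throw = dip-slip × sin(dip) = 257 m × sin(67.9°) = 238 m

238 m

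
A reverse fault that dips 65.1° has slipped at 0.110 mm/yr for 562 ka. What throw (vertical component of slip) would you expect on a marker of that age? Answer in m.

dip-slip = rate × time = 0.110 mm/yr × 562 ka = 61.82 m
throw = dip-slip × sin(dip) = 61.82 × sin(65.1°) = 56.1 m

56.1 m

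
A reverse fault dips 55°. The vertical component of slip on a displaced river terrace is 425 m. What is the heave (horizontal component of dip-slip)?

298 m

heave = throw / tan(dip) = 425 / tan(55°) = 298 m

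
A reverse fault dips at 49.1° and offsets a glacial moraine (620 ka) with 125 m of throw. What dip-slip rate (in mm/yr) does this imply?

0.267 mm/yr

dip-slip = throw / sin(dip) = 125 m / sin(49.1°) = 165.4 m
rate = 165.4 m / 620 ka = 0.000267 m/yr = 0.267 mm/yr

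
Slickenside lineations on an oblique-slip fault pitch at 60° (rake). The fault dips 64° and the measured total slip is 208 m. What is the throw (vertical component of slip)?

dip-slip = net slip × sin(rake) = 208 m × sin(60°) = 180.1 m
throw = dip-slip × sin(dip) = 180.1 × sin(64°) = 162 m

162 m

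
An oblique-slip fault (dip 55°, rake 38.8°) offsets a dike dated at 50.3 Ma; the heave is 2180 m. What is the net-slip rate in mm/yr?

0.121 mm/yr

dip-slip = heave / cos(dip) = 2180 / cos(55°) = 3801 m
net slip = dip-slip / sin(rake) = 3801 / sin(38.8°) = 6066 m
rate = 6066 m / 50.3 Ma = 0.000121 m/yr = 0.121 mm/yr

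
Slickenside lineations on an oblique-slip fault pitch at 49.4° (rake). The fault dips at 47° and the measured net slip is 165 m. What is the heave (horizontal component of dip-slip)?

dip-slip = net slip × sin(rake) = 165 m × sin(49.4°) = 125.3 m
heave = dip-slip × cos(dip) = 125.3 × cos(47°) = 85.4 m

85.4 m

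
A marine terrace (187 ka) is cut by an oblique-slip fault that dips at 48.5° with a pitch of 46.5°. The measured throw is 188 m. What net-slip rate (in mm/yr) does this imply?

dip-slip = throw / sin(dip) = 188 / sin(48.5°) = 251 m
net slip = dip-slip / sin(rake) = 251 / sin(46.5°) = 346.1 m
rate = 346.1 m / 187 ka = 0.00185 m/yr = 1.85 mm/yr

1.85 mm/yr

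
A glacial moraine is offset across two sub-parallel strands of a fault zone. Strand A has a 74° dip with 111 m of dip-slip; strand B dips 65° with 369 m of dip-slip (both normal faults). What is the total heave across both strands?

heave_A = 111 × cos(74°) = 30.60 m
heave_B = 369 × cos(65°) = 155.9 m
total = 30.60 + 155.9 = 187 m

187 m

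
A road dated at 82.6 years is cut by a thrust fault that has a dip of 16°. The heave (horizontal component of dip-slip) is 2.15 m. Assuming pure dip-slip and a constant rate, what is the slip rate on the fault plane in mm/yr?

dip-slip = heave / cos(dip) = 2.15 m / cos(16°) = 2.237 m
rate = 2.237 m / 82.6 years = 0.0271 m/yr = 27.1 mm/yr

27.1 mm/yr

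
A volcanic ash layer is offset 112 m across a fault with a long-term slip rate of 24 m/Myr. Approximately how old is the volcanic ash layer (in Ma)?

age = offset / rate = 112 m / (24 m/Myr) = 4.67e+06 yr = 4.67 Ma

4.67 Ma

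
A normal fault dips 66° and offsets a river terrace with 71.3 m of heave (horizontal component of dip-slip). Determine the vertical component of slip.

160 m

throw = heave × tan(dip) = 71.3 × tan(66°) = 160 m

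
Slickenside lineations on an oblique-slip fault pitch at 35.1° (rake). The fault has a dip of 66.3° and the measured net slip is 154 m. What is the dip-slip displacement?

dip-slip = net slip × sin(rake) = 154 m × sin(35.1°) = 88.6 m

88.6 m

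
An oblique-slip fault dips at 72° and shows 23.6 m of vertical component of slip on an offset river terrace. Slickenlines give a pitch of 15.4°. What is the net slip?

93.4 m

dip-slip = throw / sin(dip) = 23.6 / sin(72°) = 24.81 m
net slip = dip-slip / sin(rake) = 24.81 / sin(15.4°) = 93.4 m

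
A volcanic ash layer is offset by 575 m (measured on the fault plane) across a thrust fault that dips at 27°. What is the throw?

261 m

throw = dip-slip × sin(dip) = 575 m × sin(27°) = 261 m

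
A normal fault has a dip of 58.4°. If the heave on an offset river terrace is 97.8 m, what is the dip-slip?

dip-slip = heave / cos(dip) = 97.8 / cos(58.4°) = 187 m

187 m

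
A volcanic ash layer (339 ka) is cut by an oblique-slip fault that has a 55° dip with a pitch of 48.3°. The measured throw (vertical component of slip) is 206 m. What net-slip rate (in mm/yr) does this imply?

0.994 mm/yr

dip-slip = throw / sin(dip) = 206 / sin(55°) = 251.5 m
net slip = dip-slip / sin(rake) = 251.5 / sin(48.3°) = 336.8 m
rate = 336.8 m / 339 ka = 0.000994 m/yr = 0.994 mm/yr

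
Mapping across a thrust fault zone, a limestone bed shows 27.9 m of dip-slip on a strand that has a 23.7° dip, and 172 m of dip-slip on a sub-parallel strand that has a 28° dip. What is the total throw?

throw_A = 27.9 × sin(23.7°) = 11.21 m
throw_B = 172 × sin(28°) = 80.75 m
total = 11.21 + 80.75 = 92 m

92 m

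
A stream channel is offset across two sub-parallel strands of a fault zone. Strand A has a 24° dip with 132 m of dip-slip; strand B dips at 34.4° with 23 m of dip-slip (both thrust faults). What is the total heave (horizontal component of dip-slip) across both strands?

heave_A = 132 × cos(24°) = 120.6 m
heave_B = 23 × cos(34.4°) = 18.98 m
total = 120.6 + 18.98 = 140 m

140 m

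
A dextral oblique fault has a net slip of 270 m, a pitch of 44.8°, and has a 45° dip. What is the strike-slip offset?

strike-slip = net slip × cos(rake) = 270 m × cos(44.8°) = 192 m

192 m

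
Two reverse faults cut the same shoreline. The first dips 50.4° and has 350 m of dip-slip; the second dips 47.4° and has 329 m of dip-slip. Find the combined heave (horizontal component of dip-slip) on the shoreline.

446 m

heave_A = 350 × cos(50.4°) = 223.1 m
heave_B = 329 × cos(47.4°) = 222.7 m
total = 223.1 + 222.7 = 446 m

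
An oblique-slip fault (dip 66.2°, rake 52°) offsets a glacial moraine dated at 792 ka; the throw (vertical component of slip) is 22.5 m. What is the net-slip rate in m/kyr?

0.0394 m/kyr

dip-slip = throw / sin(dip) = 22.5 / sin(66.2°) = 24.59 m
net slip = dip-slip / sin(rake) = 24.59 / sin(52°) = 31.21 m
rate = 31.21 m / 792 ka = 0.0000394 m/yr = 0.0394 m/kyr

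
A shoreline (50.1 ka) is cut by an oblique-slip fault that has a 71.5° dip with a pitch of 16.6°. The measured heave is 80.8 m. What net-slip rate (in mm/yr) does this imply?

dip-slip = heave / cos(dip) = 80.8 / cos(71.5°) = 254.6 m
net slip = dip-slip / sin(rake) = 254.6 / sin(16.6°) = 891.3 m
rate = 891.3 m / 50.1 ka = 0.0178 m/yr = 17.8 mm/yr

17.8 mm/yr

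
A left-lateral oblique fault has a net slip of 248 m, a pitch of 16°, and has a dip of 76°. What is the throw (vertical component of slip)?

dip-slip = net slip × sin(rake) = 248 m × sin(16°) = 68.36 m
throw = dip-slip × sin(dip) = 68.36 × sin(76°) = 66.3 m

66.3 m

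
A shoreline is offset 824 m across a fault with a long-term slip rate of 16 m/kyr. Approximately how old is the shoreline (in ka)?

51.5 ka

age = offset / rate = 824 m / (16 m/kyr) = 51500 yr = 51.5 ka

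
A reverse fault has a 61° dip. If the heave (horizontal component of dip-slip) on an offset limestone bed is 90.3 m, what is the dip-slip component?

dip-slip = heave / cos(dip) = 90.3 / cos(61°) = 186 m

186 m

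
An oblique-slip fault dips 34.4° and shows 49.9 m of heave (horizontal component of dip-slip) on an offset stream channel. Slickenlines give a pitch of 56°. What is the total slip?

72.9 m

dip-slip = heave / cos(dip) = 49.9 / cos(34.4°) = 60.48 m
net slip = dip-slip / sin(rake) = 60.48 / sin(56°) = 72.9 m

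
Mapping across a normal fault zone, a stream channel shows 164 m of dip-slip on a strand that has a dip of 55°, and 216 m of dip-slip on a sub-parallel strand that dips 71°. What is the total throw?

throw_A = 164 × sin(55°) = 134.3 m
throw_B = 216 × sin(71°) = 204.2 m
total = 134.3 + 204.2 = 339 m

339 m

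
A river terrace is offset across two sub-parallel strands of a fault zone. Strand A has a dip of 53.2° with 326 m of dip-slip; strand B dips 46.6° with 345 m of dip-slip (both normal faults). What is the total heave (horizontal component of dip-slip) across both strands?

heave_A = 326 × cos(53.2°) = 195.3 m
heave_B = 345 × cos(46.6°) = 237 m
total = 195.3 + 237 = 432 m

432 m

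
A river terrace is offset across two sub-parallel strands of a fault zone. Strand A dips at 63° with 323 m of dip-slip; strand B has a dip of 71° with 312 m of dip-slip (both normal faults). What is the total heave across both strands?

248 m

heave_A = 323 × cos(63°) = 146.6 m
heave_B = 312 × cos(71°) = 101.6 m
total = 146.6 + 101.6 = 248 m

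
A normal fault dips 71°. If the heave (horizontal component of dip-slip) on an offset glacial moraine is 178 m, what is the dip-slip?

547 m

dip-slip = heave / cos(dip) = 178 / cos(71°) = 547 m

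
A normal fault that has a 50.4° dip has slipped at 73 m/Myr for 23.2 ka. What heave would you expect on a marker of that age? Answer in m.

dip-slip = rate × time = 73 m/Myr × 23.2 ka = 1.694 m
heave = dip-slip × cos(dip) = 1.694 × cos(50.4°) = 1.08 m

1.08 m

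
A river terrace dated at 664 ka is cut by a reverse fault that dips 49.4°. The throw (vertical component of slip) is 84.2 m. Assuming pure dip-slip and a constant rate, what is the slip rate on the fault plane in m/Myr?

167 m/Myr

dip-slip = throw / sin(dip) = 84.2 m / sin(49.4°) = 110.9 m
rate = 110.9 m / 664 ka = 0.000167 m/yr = 167 m/Myr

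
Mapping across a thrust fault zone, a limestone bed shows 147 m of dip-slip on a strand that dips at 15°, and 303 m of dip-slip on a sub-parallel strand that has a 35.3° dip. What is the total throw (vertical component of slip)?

213 m

throw_A = 147 × sin(15°) = 38.05 m
throw_B = 303 × sin(35.3°) = 175.1 m
total = 38.05 + 175.1 = 213 m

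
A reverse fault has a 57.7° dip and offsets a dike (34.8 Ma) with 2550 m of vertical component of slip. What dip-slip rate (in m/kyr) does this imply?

0.0867 m/kyr

dip-slip = throw / sin(dip) = 2550 m / sin(57.7°) = 3017 m
rate = 3017 m / 34.8 Ma = 0.0000867 m/yr = 0.0867 m/kyr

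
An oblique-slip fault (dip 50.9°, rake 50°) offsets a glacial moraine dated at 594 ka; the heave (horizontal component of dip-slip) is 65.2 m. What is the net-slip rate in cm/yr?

dip-slip = heave / cos(dip) = 65.2 / cos(50.9°) = 103.4 m
net slip = dip-slip / sin(rake) = 103.4 / sin(50°) = 135 m
rate = 135 m / 594 ka = 0.000227 m/yr = 0.0227 cm/yr

0.0227 cm/yr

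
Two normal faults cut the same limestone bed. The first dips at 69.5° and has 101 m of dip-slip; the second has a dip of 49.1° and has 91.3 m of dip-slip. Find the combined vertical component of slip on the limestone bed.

throw_A = 101 × sin(69.5°) = 94.60 m
throw_B = 91.3 × sin(49.1°) = 69.01 m
total = 94.60 + 69.01 = 164 m

164 m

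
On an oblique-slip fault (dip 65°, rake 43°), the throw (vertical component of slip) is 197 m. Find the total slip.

319 m

dip-slip = throw / sin(dip) = 197 / sin(65°) = 217.4 m
net slip = dip-slip / sin(rake) = 217.4 / sin(43°) = 319 m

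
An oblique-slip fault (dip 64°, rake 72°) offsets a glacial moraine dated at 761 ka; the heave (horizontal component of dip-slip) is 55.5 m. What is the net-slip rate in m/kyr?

0.175 m/kyr

dip-slip = heave / cos(dip) = 55.5 / cos(64°) = 126.6 m
net slip = dip-slip / sin(rake) = 126.6 / sin(72°) = 133.1 m
rate = 133.1 m / 761 ka = 0.000175 m/yr = 0.175 m/kyr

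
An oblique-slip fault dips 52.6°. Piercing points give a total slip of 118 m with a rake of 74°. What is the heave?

68.9 m

dip-slip = net slip × sin(rake) = 118 m × sin(74°) = 113.4 m
heave = dip-slip × cos(dip) = 113.4 × cos(52.6°) = 68.9 m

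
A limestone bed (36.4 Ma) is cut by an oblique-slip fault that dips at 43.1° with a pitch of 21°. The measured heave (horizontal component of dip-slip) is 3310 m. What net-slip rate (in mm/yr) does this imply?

dip-slip = heave / cos(dip) = 3310 / cos(43.1°) = 4533 m
net slip = dip-slip / sin(rake) = 4533 / sin(21°) = 12650 m
rate = 12650 m / 36.4 Ma = 0.000348 m/yr = 0.348 mm/yr

0.348 mm/yr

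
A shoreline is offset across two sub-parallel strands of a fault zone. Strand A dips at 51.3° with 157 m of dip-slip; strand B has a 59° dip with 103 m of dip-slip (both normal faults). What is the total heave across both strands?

heave_A = 157 × cos(51.3°) = 98.16 m
heave_B = 103 × cos(59°) = 53.05 m
total = 98.16 + 53.05 = 151 m

151 m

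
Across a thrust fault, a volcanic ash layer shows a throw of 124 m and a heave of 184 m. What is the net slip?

net slip = √(throw² + heave²) = √(124² + 184²) = 222 m

222 m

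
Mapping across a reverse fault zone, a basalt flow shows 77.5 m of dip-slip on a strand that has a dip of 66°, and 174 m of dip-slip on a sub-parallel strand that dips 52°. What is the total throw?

throw_A = 77.5 × sin(66°) = 70.80 m
throw_B = 174 × sin(52°) = 137.1 m
total = 70.80 + 137.1 = 208 m

208 m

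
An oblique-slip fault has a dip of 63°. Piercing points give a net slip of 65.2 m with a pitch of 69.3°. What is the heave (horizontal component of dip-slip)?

dip-slip = net slip × sin(rake) = 65.2 m × sin(69.3°) = 60.99 m
heave = dip-slip × cos(dip) = 60.99 × cos(63°) = 27.7 m

27.7 m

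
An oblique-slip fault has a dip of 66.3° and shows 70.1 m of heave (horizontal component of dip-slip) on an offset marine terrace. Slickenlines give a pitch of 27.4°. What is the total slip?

dip-slip = heave / cos(dip) = 70.1 / cos(66.3°) = 174.4 m
net slip = dip-slip / sin(rake) = 174.4 / sin(27.4°) = 379 m

379 m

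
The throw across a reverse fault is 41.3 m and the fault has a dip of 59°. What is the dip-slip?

48.2 m

dip-slip = throw / sin(dip) = 41.3 / sin(59°) = 48.2 m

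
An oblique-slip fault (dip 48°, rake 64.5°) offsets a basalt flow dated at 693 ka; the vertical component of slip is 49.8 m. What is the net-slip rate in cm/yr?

0.0107 cm/yr

dip-slip = throw / sin(dip) = 49.8 / sin(48°) = 67.01 m
net slip = dip-slip / sin(rake) = 67.01 / sin(64.5°) = 74.25 m
rate = 74.25 m / 693 ka = 0.000107 m/yr = 0.0107 cm/yr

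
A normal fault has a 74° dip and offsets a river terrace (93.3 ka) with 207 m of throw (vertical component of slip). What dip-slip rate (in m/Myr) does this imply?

2310 m/Myr

dip-slip = throw / sin(dip) = 207 m / sin(74°) = 215.3 m
rate = 215.3 m / 93.3 ka = 0.00231 m/yr = 2310 m/Myr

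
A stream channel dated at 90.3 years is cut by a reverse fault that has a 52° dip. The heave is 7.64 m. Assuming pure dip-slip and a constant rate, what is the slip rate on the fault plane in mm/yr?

137 mm/yr

dip-slip = heave / cos(dip) = 7.64 m / cos(52°) = 12.41 m
rate = 12.41 m / 90.3 years = 0.137 m/yr = 137 mm/yr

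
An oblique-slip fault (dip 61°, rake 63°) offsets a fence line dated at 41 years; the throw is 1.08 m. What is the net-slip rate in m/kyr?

33.8 m/kyr

dip-slip = throw / sin(dip) = 1.08 / sin(61°) = 1.235 m
net slip = dip-slip / sin(rake) = 1.235 / sin(63°) = 1.386 m
rate = 1.386 m / 41 years = 0.0338 m/yr = 33.8 m/kyr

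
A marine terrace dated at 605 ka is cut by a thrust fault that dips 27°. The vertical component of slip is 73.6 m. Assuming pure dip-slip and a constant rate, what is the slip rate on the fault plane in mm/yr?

dip-slip = throw / sin(dip) = 73.6 m / sin(27°) = 162.1 m
rate = 162.1 m / 605 ka = 0.000268 m/yr = 0.268 mm/yr

0.268 mm/yr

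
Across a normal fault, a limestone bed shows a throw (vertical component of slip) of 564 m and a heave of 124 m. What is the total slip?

net slip = √(throw² + heave²) = √(564² + 124²) = 577 m

577 m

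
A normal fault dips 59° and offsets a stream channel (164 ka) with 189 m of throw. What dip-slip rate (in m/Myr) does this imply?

1340 m/Myr

dip-slip = throw / sin(dip) = 189 m / sin(59°) = 220.5 m
rate = 220.5 m / 164 ka = 0.00134 m/yr = 1340 m/Myr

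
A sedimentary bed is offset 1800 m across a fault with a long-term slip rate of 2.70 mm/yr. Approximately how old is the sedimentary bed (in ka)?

667 ka

age = offset / rate = 1800 m / (2.70 mm/yr) = 667000 yr = 667 ka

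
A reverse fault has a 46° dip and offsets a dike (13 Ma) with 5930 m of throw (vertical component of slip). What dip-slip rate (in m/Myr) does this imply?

dip-slip = throw / sin(dip) = 5930 m / sin(46°) = 8244 m
rate = 8244 m / 13 Ma = 0.000634 m/yr = 634 m/Myr

634 m/Myr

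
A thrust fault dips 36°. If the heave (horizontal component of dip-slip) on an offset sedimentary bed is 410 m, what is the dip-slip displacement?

dip-slip = heave / cos(dip) = 410 / cos(36°) = 507 m

507 m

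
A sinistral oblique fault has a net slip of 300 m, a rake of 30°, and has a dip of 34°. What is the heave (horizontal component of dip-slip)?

dip-slip = net slip × sin(rake) = 300 m × sin(30°) = 150 m
heave = dip-slip × cos(dip) = 150 × cos(34°) = 124 m

124 m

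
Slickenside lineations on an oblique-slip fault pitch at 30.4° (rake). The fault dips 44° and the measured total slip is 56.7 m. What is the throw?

dip-slip = net slip × sin(rake) = 56.7 m × sin(30.4°) = 28.69 m
throw = dip-slip × sin(dip) = 28.69 × sin(44°) = 19.9 m

19.9 m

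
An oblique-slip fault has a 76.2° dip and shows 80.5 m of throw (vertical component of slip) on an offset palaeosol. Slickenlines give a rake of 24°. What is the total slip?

dip-slip = throw / sin(dip) = 80.5 / sin(76.2°) = 82.89 m
net slip = dip-slip / sin(rake) = 82.89 / sin(24°) = 204 m

204 m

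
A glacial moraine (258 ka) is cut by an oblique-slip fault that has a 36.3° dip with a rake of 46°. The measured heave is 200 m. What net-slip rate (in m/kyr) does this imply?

1.34 m/kyr

dip-slip = heave / cos(dip) = 200 / cos(36.3°) = 248.2 m
net slip = dip-slip / sin(rake) = 248.2 / sin(46°) = 345 m
rate = 345 m / 258 ka = 0.00134 m/yr = 1.34 m/kyr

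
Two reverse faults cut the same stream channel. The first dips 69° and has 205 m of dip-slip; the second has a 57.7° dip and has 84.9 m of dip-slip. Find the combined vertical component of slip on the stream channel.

263 m

throw_A = 205 × sin(69°) = 191.4 m
throw_B = 84.9 × sin(57.7°) = 71.76 m
total = 191.4 + 71.76 = 263 m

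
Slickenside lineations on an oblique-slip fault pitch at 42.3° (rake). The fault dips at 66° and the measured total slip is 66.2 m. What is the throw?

dip-slip = net slip × sin(rake) = 66.2 m × sin(42.3°) = 44.55 m
throw = dip-slip × sin(dip) = 44.55 × sin(66°) = 40.7 m

40.7 m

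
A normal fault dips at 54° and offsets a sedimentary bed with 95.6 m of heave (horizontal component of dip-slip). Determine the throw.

throw = heave × tan(dip) = 95.6 × tan(54°) = 132 m

132 m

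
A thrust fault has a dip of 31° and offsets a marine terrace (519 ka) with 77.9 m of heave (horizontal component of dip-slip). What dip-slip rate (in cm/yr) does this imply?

0.0175 cm/yr

dip-slip = heave / cos(dip) = 77.9 m / cos(31°) = 90.88 m
rate = 90.88 m / 519 ka = 0.000175 m/yr = 0.0175 cm/yr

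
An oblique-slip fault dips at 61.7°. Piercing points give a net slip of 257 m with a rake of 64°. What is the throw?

dip-slip = net slip × sin(rake) = 257 m × sin(64°) = 231 m
throw = dip-slip × sin(dip) = 231 × sin(61.7°) = 203 m

203 m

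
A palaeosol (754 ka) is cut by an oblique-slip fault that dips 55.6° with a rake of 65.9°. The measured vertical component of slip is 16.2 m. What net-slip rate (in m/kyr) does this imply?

0.0285 m/kyr

dip-slip = throw / sin(dip) = 16.2 / sin(55.6°) = 19.63 m
net slip = dip-slip / sin(rake) = 19.63 / sin(65.9°) = 21.51 m
rate = 21.51 m / 754 ka = 0.0000285 m/yr = 0.0285 m/kyr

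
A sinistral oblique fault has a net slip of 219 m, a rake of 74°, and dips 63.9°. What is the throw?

189 m

dip-slip = net slip × sin(rake) = 219 m × sin(74°) = 210.5 m
throw = dip-slip × sin(dip) = 210.5 × sin(63.9°) = 189 m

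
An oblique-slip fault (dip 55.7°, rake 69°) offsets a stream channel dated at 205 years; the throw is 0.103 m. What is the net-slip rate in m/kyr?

0.651 m/kyr

dip-slip = throw / sin(dip) = 0.103 / sin(55.7°) = 0.1247 m
net slip = dip-slip / sin(rake) = 0.1247 / sin(69°) = 0.1336 m
rate = 0.1336 m / 205 years = 0.000651 m/yr = 0.651 m/kyr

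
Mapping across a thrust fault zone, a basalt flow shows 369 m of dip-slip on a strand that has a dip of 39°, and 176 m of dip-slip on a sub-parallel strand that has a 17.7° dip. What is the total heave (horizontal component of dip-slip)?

heave_A = 369 × cos(39°) = 286.8 m
heave_B = 176 × cos(17.7°) = 167.7 m
total = 286.8 + 167.7 = 454 m

454 m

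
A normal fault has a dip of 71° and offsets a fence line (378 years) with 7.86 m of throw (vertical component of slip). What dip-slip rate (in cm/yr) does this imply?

dip-slip = throw / sin(dip) = 7.86 m / sin(71°) = 8.313 m
rate = 8.313 m / 378 years = 0.0220 m/yr = 2.20 cm/yr

2.20 cm/yr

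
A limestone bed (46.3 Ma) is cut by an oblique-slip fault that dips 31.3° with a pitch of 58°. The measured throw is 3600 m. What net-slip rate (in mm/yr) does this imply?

dip-slip = throw / sin(dip) = 3600 / sin(31.3°) = 6929 m
net slip = dip-slip / sin(rake) = 6929 / sin(58°) = 8171 m
rate = 8171 m / 46.3 Ma = 0.000176 m/yr = 0.176 mm/yr

0.176 mm/yr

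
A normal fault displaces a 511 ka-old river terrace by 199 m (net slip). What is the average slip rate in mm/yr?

rate = 199 m / 511 ka = 0.000389 m/yr = 0.389 mm/yr

0.389 mm/yr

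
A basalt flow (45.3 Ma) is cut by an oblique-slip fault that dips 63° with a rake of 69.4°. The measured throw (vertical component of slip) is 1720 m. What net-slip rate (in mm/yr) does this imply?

dip-slip = throw / sin(dip) = 1720 / sin(63°) = 1930 m
net slip = dip-slip / sin(rake) = 1930 / sin(69.4°) = 2062 m
rate = 2062 m / 45.3 Ma = 0.0000455 m/yr = 0.0455 mm/yr

0.0455 mm/yr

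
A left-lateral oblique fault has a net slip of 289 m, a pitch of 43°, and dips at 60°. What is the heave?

98.5 m

dip-slip = net slip × sin(rake) = 289 m × sin(43°) = 197.1 m
heave = dip-slip × cos(dip) = 197.1 × cos(60°) = 98.5 m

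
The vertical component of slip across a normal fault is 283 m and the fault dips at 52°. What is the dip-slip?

dip-slip = throw / sin(dip) = 283 / sin(52°) = 359 m

359 m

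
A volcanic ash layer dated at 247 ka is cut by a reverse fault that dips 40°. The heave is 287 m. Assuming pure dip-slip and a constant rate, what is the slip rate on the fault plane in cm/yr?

0.152 cm/yr

dip-slip = heave / cos(dip) = 287 m / cos(40°) = 374.7 m
rate = 374.7 m / 247 ka = 0.00152 m/yr = 0.152 cm/yr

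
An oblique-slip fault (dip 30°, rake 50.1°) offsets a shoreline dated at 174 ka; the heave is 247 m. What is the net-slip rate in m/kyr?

dip-slip = heave / cos(dip) = 247 / cos(30°) = 285.2 m
net slip = dip-slip / sin(rake) = 285.2 / sin(50.1°) = 371.8 m
rate = 371.8 m / 174 ka = 0.00214 m/yr = 2.14 m/kyr

2.14 m/kyr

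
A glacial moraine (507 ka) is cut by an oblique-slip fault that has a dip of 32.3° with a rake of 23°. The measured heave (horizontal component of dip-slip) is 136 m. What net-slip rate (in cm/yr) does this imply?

dip-slip = heave / cos(dip) = 136 / cos(32.3°) = 160.9 m
net slip = dip-slip / sin(rake) = 160.9 / sin(23°) = 411.8 m
rate = 411.8 m / 507 ka = 0.000812 m/yr = 0.0812 cm/yr

0.0812 cm/yr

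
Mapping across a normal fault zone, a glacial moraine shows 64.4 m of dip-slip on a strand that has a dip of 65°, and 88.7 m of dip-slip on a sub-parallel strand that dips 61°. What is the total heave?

heave_A = 64.4 × cos(65°) = 27.22 m
heave_B = 88.7 × cos(61°) = 43 m
total = 27.22 + 43 = 70.2 m

70.2 m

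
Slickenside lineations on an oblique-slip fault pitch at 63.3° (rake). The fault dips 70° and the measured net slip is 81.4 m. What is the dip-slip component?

72.7 m

dip-slip = net slip × sin(rake) = 81.4 m × sin(63.3°) = 72.7 m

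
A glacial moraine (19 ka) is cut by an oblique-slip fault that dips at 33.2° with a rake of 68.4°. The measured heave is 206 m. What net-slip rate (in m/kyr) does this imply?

13.9 m/kyr

dip-slip = heave / cos(dip) = 206 / cos(33.2°) = 246.2 m
net slip = dip-slip / sin(rake) = 246.2 / sin(68.4°) = 264.8 m
rate = 264.8 m / 19 ka = 0.0139 m/yr = 13.9 m/kyr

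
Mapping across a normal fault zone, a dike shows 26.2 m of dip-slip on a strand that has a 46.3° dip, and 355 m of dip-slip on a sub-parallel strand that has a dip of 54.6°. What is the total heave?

heave_A = 26.2 × cos(46.3°) = 18.10 m
heave_B = 355 × cos(54.6°) = 205.6 m
total = 18.10 + 205.6 = 224 m

224 m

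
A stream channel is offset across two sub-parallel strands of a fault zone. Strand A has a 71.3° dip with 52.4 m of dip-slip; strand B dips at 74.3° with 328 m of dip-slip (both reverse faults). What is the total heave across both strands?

106 m

heave_A = 52.4 × cos(71.3°) = 16.80 m
heave_B = 328 × cos(74.3°) = 88.76 m
total = 16.80 + 88.76 = 106 m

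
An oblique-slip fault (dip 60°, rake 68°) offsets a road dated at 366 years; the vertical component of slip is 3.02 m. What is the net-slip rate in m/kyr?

dip-slip = throw / sin(dip) = 3.02 / sin(60°) = 3.487 m
net slip = dip-slip / sin(rake) = 3.487 / sin(68°) = 3.761 m
rate = 3.761 m / 366 years = 0.0103 m/yr = 10.3 m/kyr

10.3 m/kyr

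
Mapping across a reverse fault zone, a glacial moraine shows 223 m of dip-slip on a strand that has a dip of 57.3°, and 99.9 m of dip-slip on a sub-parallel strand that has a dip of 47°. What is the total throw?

261 m

throw_A = 223 × sin(57.3°) = 187.7 m
throw_B = 99.9 × sin(47°) = 73.06 m
total = 187.7 + 73.06 = 261 m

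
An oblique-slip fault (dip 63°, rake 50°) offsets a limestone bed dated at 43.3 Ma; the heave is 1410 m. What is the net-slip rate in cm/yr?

0.00936 cm/yr

dip-slip = heave / cos(dip) = 1410 / cos(63°) = 3106 m
net slip = dip-slip / sin(rake) = 3106 / sin(50°) = 4054 m
rate = 4054 m / 43.3 Ma = 0.0000936 m/yr = 0.00936 cm/yr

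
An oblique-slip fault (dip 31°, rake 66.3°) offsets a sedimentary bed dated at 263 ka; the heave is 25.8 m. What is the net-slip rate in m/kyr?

dip-slip = heave / cos(dip) = 25.8 / cos(31°) = 30.10 m
net slip = dip-slip / sin(rake) = 30.10 / sin(66.3°) = 32.87 m
rate = 32.87 m / 263 ka = 0.000125 m/yr = 0.125 m/kyr

0.125 m/kyr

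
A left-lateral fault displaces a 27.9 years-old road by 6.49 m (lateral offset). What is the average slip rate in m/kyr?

233 m/kyr

rate = 6.49 m / 27.9 years = 0.233 m/yr = 233 m/kyr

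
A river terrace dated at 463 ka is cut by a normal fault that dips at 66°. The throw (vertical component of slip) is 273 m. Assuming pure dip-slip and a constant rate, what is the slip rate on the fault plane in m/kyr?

dip-slip = throw / sin(dip) = 273 m / sin(66°) = 298.8 m
rate = 298.8 m / 463 ka = 0.000645 m/yr = 0.645 m/kyr

0.645 m/kyr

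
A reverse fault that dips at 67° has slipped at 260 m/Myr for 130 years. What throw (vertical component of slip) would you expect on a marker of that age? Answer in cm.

dip-slip = rate × time = 260 m/Myr × 130 years = 0.03380 m
throw = dip-slip × sin(dip) = 0.03380 × sin(67°) = 0.0311 m = 3.11 cm

3.11 cm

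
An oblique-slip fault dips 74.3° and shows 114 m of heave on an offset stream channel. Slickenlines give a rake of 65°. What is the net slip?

465 m

dip-slip = heave / cos(dip) = 114 / cos(74.3°) = 421.3 m
net slip = dip-slip / sin(rake) = 421.3 / sin(65°) = 465 m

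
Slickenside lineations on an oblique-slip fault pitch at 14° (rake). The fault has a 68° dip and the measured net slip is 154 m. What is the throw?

34.5 m

dip-slip = net slip × sin(rake) = 154 m × sin(14°) = 37.26 m
throw = dip-slip × sin(dip) = 37.26 × sin(68°) = 34.5 m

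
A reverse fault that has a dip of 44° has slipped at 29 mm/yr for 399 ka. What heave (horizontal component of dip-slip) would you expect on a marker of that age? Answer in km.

8.32 km

dip-slip = rate × time = 29 mm/yr × 399 ka = 11570 m
heave = dip-slip × cos(dip) = 11570 × cos(44°) = 8320 m = 8.32 km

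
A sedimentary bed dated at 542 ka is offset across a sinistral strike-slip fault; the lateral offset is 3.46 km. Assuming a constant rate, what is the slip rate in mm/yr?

6.38 mm/yr

rate = 3.46 km / 542 ka = 0.00638 m/yr = 6.38 mm/yr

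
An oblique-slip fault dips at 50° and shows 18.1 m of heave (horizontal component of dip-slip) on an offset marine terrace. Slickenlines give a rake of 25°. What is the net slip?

66.6 m

dip-slip = heave / cos(dip) = 18.1 / cos(50°) = 28.16 m
net slip = dip-slip / sin(rake) = 28.16 / sin(25°) = 66.6 m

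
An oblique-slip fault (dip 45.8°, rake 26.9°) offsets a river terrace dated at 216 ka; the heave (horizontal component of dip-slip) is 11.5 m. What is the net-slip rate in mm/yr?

0.169 mm/yr

dip-slip = heave / cos(dip) = 11.5 / cos(45.8°) = 16.50 m
net slip = dip-slip / sin(rake) = 16.50 / sin(26.9°) = 36.46 m
rate = 36.46 m / 216 ka = 0.000169 m/yr = 0.169 mm/yr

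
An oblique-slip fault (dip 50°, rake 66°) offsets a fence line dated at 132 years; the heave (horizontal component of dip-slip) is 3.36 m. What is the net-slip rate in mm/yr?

dip-slip = heave / cos(dip) = 3.36 / cos(50°) = 5.227 m
net slip = dip-slip / sin(rake) = 5.227 / sin(66°) = 5.722 m
rate = 5.722 m / 132 years = 0.0433 m/yr = 43.3 mm/yr

43.3 mm/yr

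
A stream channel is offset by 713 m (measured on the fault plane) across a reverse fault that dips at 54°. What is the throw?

throw = dip-slip × sin(dip) = 713 m × sin(54°) = 577 m

577 m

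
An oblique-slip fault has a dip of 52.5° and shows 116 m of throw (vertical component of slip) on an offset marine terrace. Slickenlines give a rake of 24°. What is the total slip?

359 m

dip-slip = throw / sin(dip) = 116 / sin(52.5°) = 146.2 m
net slip = dip-slip / sin(rake) = 146.2 / sin(24°) = 359 m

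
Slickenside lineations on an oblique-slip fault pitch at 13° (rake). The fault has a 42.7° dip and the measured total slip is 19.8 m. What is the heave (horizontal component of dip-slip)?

3.27 m

dip-slip = net slip × sin(rake) = 19.8 m × sin(13°) = 4.454 m
heave = dip-slip × cos(dip) = 4.454 × cos(42.7°) = 3.27 m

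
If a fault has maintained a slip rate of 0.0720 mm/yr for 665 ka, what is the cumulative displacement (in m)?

47.9 m

slip = rate × time = 0.0720 mm/yr × 665 ka = 47.9 m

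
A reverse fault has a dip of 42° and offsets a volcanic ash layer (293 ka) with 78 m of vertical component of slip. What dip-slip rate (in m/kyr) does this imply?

0.398 m/kyr

dip-slip = throw / sin(dip) = 78 m / sin(42°) = 116.6 m
rate = 116.6 m / 293 ka = 0.000398 m/yr = 0.398 m/kyr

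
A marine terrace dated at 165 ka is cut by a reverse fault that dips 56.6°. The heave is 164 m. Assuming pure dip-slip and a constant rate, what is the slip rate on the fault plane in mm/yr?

1.81 mm/yr

dip-slip = heave / cos(dip) = 164 m / cos(56.6°) = 297.9 m
rate = 297.9 m / 165 ka = 0.00181 m/yr = 1.81 mm/yr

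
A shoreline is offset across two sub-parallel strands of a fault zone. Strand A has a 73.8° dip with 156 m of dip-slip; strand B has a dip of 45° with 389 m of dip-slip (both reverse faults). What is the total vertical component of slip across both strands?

425 m

throw_A = 156 × sin(73.8°) = 149.8 m
throw_B = 389 × sin(45°) = 275.1 m
total = 149.8 + 275.1 = 425 m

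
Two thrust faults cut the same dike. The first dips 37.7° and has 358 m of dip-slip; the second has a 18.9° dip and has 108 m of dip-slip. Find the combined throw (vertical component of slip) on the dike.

254 m

throw_A = 358 × sin(37.7°) = 218.9 m
throw_B = 108 × sin(18.9°) = 34.98 m
total = 218.9 + 34.98 = 254 m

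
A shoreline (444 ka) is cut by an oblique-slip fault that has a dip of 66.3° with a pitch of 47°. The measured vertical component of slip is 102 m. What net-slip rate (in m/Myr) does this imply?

dip-slip = throw / sin(dip) = 102 / sin(66.3°) = 111.4 m
net slip = dip-slip / sin(rake) = 111.4 / sin(47°) = 152.3 m
rate = 152.3 m / 444 ka = 0.000343 m/yr = 343 m/Myr

343 m/Myr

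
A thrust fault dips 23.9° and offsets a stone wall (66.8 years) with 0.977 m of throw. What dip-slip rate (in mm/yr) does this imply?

36.1 mm/yr

dip-slip = throw / sin(dip) = 0.977 m / sin(23.9°) = 2.412 m
rate = 2.412 m / 66.8 years = 0.0361 m/yr = 36.1 mm/yr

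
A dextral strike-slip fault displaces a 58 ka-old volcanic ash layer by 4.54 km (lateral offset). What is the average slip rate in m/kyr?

rate = 4.54 km / 58 ka = 0.0783 m/yr = 78.3 m/kyr

78.3 m/kyr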